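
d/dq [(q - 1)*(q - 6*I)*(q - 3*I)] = 3*q^2 + q*(-2 - 18*I) - 18 + 9*I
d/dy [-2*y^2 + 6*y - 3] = 6 - 4*y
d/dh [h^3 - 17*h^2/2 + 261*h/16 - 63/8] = 3*h^2 - 17*h + 261/16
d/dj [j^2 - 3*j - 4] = 2*j - 3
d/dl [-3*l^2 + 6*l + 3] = 6 - 6*l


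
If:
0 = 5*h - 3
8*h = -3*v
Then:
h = 3/5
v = -8/5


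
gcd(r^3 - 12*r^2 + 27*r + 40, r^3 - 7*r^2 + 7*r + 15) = r^2 - 4*r - 5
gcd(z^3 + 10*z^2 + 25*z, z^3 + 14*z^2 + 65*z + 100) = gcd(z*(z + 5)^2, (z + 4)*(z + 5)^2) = z^2 + 10*z + 25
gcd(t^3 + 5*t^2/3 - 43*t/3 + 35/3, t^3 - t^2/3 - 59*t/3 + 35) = t^2 + 8*t/3 - 35/3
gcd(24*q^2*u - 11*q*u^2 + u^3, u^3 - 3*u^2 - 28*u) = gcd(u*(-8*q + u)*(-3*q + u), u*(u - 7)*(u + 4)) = u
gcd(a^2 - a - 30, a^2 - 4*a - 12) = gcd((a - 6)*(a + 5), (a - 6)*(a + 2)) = a - 6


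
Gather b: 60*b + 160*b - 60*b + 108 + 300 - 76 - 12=160*b + 320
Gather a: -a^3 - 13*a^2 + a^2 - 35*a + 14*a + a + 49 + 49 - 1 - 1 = -a^3 - 12*a^2 - 20*a + 96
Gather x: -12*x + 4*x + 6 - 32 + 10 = -8*x - 16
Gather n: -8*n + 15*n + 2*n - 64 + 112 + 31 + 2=9*n + 81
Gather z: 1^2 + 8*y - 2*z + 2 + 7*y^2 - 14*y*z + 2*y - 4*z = 7*y^2 + 10*y + z*(-14*y - 6) + 3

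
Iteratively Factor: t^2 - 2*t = (t)*(t - 2)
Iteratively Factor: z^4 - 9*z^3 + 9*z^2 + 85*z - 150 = (z - 5)*(z^3 - 4*z^2 - 11*z + 30) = (z - 5)*(z - 2)*(z^2 - 2*z - 15) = (z - 5)*(z - 2)*(z + 3)*(z - 5)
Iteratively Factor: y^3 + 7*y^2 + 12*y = (y)*(y^2 + 7*y + 12) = y*(y + 3)*(y + 4)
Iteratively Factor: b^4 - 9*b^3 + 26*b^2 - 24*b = (b - 4)*(b^3 - 5*b^2 + 6*b) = b*(b - 4)*(b^2 - 5*b + 6) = b*(b - 4)*(b - 3)*(b - 2)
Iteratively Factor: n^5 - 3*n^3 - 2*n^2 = (n + 1)*(n^4 - n^3 - 2*n^2) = n*(n + 1)*(n^3 - n^2 - 2*n) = n*(n - 2)*(n + 1)*(n^2 + n) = n^2*(n - 2)*(n + 1)*(n + 1)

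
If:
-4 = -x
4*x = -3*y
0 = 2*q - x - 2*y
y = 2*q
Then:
No Solution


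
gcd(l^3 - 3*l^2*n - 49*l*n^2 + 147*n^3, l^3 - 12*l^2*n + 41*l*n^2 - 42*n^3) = l^2 - 10*l*n + 21*n^2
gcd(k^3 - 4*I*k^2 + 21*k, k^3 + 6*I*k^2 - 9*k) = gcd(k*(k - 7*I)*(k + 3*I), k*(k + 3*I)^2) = k^2 + 3*I*k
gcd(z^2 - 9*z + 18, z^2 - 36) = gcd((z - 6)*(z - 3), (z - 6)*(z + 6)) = z - 6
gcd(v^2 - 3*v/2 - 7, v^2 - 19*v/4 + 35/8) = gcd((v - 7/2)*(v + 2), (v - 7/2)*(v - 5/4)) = v - 7/2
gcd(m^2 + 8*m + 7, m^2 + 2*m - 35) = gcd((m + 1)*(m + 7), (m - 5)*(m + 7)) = m + 7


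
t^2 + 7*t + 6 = (t + 1)*(t + 6)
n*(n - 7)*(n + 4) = n^3 - 3*n^2 - 28*n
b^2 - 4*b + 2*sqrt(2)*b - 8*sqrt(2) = (b - 4)*(b + 2*sqrt(2))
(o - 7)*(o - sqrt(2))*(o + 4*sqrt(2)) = o^3 - 7*o^2 + 3*sqrt(2)*o^2 - 21*sqrt(2)*o - 8*o + 56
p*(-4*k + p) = -4*k*p + p^2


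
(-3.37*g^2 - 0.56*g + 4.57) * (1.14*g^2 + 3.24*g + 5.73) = -3.8418*g^4 - 11.5572*g^3 - 15.9147*g^2 + 11.598*g + 26.1861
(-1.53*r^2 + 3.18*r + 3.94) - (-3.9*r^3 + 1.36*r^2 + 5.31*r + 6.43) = 3.9*r^3 - 2.89*r^2 - 2.13*r - 2.49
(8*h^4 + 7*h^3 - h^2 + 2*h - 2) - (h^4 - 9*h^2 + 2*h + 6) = 7*h^4 + 7*h^3 + 8*h^2 - 8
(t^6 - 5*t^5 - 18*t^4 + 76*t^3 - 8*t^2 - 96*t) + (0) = t^6 - 5*t^5 - 18*t^4 + 76*t^3 - 8*t^2 - 96*t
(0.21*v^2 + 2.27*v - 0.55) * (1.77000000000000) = 0.3717*v^2 + 4.0179*v - 0.9735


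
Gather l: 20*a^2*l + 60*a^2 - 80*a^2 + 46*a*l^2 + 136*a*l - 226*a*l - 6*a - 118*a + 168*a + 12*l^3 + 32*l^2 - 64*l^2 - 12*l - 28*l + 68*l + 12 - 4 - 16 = -20*a^2 + 44*a + 12*l^3 + l^2*(46*a - 32) + l*(20*a^2 - 90*a + 28) - 8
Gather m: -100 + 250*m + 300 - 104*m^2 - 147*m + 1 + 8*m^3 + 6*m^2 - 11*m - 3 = 8*m^3 - 98*m^2 + 92*m + 198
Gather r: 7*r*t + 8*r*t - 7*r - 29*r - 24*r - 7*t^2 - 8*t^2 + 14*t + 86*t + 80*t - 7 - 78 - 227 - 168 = r*(15*t - 60) - 15*t^2 + 180*t - 480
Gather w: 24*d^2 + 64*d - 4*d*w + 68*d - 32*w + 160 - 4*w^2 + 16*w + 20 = 24*d^2 + 132*d - 4*w^2 + w*(-4*d - 16) + 180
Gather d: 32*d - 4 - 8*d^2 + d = -8*d^2 + 33*d - 4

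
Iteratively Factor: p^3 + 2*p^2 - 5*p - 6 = (p + 3)*(p^2 - p - 2) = (p + 1)*(p + 3)*(p - 2)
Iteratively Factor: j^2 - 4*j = (j)*(j - 4)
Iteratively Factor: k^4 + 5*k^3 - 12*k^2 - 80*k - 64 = (k + 4)*(k^3 + k^2 - 16*k - 16) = (k + 4)^2*(k^2 - 3*k - 4) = (k + 1)*(k + 4)^2*(k - 4)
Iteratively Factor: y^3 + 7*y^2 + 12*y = (y + 3)*(y^2 + 4*y) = (y + 3)*(y + 4)*(y)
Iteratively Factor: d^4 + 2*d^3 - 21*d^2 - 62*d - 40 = (d + 2)*(d^3 - 21*d - 20) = (d - 5)*(d + 2)*(d^2 + 5*d + 4) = (d - 5)*(d + 2)*(d + 4)*(d + 1)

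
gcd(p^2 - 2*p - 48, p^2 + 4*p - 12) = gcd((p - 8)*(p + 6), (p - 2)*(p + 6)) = p + 6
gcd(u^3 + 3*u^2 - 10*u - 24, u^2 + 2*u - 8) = u + 4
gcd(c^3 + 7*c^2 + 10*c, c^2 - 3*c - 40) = c + 5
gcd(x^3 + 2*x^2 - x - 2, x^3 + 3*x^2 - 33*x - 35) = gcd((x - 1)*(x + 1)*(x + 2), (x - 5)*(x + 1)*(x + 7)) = x + 1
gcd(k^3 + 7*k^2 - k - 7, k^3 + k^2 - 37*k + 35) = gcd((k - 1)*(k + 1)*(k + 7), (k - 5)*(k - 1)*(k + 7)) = k^2 + 6*k - 7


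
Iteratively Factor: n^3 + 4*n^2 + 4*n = (n)*(n^2 + 4*n + 4) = n*(n + 2)*(n + 2)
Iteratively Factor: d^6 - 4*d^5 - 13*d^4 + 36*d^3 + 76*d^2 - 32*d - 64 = (d - 4)*(d^5 - 13*d^3 - 16*d^2 + 12*d + 16) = (d - 4)*(d + 2)*(d^4 - 2*d^3 - 9*d^2 + 2*d + 8) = (d - 4)*(d + 2)^2*(d^3 - 4*d^2 - d + 4) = (d - 4)*(d - 1)*(d + 2)^2*(d^2 - 3*d - 4) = (d - 4)^2*(d - 1)*(d + 2)^2*(d + 1)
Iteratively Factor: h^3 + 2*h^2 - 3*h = (h - 1)*(h^2 + 3*h) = (h - 1)*(h + 3)*(h)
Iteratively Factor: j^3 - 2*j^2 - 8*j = (j - 4)*(j^2 + 2*j) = j*(j - 4)*(j + 2)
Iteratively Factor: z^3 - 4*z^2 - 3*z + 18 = (z - 3)*(z^2 - z - 6) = (z - 3)^2*(z + 2)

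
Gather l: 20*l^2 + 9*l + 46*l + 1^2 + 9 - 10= 20*l^2 + 55*l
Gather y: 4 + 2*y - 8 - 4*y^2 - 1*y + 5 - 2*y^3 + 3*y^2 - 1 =-2*y^3 - y^2 + y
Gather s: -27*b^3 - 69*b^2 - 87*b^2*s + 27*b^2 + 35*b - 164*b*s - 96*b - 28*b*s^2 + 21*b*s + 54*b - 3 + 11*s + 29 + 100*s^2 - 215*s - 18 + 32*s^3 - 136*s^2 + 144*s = -27*b^3 - 42*b^2 - 7*b + 32*s^3 + s^2*(-28*b - 36) + s*(-87*b^2 - 143*b - 60) + 8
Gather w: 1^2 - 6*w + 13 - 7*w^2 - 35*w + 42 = -7*w^2 - 41*w + 56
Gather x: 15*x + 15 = 15*x + 15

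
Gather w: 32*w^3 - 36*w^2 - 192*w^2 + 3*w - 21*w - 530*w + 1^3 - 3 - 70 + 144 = 32*w^3 - 228*w^2 - 548*w + 72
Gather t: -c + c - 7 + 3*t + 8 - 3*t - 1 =0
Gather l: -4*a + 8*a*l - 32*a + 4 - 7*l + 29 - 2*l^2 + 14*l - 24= -36*a - 2*l^2 + l*(8*a + 7) + 9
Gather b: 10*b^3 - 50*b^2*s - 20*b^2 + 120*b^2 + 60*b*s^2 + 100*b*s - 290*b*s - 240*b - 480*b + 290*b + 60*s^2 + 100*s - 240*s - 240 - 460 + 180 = 10*b^3 + b^2*(100 - 50*s) + b*(60*s^2 - 190*s - 430) + 60*s^2 - 140*s - 520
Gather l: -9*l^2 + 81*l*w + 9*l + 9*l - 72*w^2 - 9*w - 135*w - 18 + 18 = -9*l^2 + l*(81*w + 18) - 72*w^2 - 144*w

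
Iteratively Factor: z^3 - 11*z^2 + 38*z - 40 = (z - 2)*(z^2 - 9*z + 20) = (z - 4)*(z - 2)*(z - 5)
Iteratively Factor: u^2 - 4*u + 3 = (u - 3)*(u - 1)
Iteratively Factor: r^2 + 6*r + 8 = (r + 2)*(r + 4)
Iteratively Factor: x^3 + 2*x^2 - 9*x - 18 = (x - 3)*(x^2 + 5*x + 6) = (x - 3)*(x + 2)*(x + 3)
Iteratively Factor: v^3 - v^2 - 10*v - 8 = (v + 2)*(v^2 - 3*v - 4) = (v - 4)*(v + 2)*(v + 1)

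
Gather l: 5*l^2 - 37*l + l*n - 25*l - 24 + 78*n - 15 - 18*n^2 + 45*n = 5*l^2 + l*(n - 62) - 18*n^2 + 123*n - 39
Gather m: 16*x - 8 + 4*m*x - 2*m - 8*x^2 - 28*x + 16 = m*(4*x - 2) - 8*x^2 - 12*x + 8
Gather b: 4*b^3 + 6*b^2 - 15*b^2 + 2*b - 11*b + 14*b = 4*b^3 - 9*b^2 + 5*b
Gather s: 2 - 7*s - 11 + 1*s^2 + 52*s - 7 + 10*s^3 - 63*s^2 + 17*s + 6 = 10*s^3 - 62*s^2 + 62*s - 10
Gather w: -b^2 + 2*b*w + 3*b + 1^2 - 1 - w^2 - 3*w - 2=-b^2 + 3*b - w^2 + w*(2*b - 3) - 2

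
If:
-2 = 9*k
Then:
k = -2/9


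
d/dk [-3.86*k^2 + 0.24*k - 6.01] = 0.24 - 7.72*k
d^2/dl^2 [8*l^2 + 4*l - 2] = 16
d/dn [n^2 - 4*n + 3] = 2*n - 4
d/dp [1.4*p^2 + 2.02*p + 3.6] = 2.8*p + 2.02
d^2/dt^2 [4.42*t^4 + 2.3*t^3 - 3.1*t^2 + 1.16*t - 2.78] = 53.04*t^2 + 13.8*t - 6.2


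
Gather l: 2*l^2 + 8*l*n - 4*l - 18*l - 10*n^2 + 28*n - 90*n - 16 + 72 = 2*l^2 + l*(8*n - 22) - 10*n^2 - 62*n + 56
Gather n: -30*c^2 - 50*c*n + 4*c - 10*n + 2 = -30*c^2 + 4*c + n*(-50*c - 10) + 2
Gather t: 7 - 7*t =7 - 7*t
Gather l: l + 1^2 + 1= l + 2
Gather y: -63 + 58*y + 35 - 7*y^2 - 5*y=-7*y^2 + 53*y - 28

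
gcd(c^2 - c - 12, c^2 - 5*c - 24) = c + 3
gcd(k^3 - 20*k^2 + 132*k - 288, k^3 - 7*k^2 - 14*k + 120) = k - 6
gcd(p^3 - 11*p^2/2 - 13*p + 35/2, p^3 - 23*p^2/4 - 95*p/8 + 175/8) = p^2 - 9*p/2 - 35/2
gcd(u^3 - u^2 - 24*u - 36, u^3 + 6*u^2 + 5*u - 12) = u + 3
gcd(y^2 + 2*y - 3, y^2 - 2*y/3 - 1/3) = y - 1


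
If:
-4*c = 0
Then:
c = 0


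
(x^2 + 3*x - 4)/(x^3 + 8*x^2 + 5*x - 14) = (x + 4)/(x^2 + 9*x + 14)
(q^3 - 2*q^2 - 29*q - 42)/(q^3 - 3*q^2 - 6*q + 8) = (q^2 - 4*q - 21)/(q^2 - 5*q + 4)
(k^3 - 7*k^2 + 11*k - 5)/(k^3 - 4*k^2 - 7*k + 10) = (k - 1)/(k + 2)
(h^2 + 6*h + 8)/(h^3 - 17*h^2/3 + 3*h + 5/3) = 3*(h^2 + 6*h + 8)/(3*h^3 - 17*h^2 + 9*h + 5)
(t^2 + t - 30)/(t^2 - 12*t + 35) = (t + 6)/(t - 7)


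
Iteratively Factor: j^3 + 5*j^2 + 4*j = (j)*(j^2 + 5*j + 4) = j*(j + 1)*(j + 4)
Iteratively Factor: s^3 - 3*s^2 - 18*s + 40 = (s - 2)*(s^2 - s - 20) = (s - 5)*(s - 2)*(s + 4)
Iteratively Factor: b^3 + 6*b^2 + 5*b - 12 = (b + 3)*(b^2 + 3*b - 4) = (b + 3)*(b + 4)*(b - 1)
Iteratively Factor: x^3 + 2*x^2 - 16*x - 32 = (x + 4)*(x^2 - 2*x - 8) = (x + 2)*(x + 4)*(x - 4)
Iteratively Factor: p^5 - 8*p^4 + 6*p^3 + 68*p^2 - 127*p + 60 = (p - 1)*(p^4 - 7*p^3 - p^2 + 67*p - 60) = (p - 1)^2*(p^3 - 6*p^2 - 7*p + 60) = (p - 5)*(p - 1)^2*(p^2 - p - 12) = (p - 5)*(p - 4)*(p - 1)^2*(p + 3)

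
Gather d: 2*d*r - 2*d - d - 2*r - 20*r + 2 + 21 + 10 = d*(2*r - 3) - 22*r + 33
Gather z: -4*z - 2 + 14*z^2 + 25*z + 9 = 14*z^2 + 21*z + 7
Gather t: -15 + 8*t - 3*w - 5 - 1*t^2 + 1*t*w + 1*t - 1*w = -t^2 + t*(w + 9) - 4*w - 20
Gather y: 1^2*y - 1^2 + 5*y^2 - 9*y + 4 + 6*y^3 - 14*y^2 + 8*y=6*y^3 - 9*y^2 + 3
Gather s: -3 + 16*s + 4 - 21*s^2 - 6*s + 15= -21*s^2 + 10*s + 16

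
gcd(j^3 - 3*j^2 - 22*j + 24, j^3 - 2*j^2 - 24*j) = j^2 - 2*j - 24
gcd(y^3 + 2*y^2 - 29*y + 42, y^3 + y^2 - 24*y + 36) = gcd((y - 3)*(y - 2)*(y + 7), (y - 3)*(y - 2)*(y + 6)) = y^2 - 5*y + 6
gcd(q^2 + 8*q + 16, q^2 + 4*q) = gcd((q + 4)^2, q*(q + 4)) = q + 4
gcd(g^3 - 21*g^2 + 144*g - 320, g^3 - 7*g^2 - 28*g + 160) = g - 8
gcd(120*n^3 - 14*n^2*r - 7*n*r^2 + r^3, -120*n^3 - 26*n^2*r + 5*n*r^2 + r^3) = -20*n^2 - n*r + r^2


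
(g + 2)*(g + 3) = g^2 + 5*g + 6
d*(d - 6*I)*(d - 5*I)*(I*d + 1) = I*d^4 + 12*d^3 - 41*I*d^2 - 30*d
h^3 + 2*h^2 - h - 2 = (h - 1)*(h + 1)*(h + 2)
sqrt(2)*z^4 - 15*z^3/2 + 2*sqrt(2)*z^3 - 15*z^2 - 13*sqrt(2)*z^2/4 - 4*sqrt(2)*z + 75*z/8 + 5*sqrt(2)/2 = (z - 1/2)*(z + 5/2)*(z - 4*sqrt(2))*(sqrt(2)*z + 1/2)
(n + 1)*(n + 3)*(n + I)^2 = n^4 + 4*n^3 + 2*I*n^3 + 2*n^2 + 8*I*n^2 - 4*n + 6*I*n - 3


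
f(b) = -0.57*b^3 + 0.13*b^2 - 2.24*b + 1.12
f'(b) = -1.71*b^2 + 0.26*b - 2.24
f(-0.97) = 3.94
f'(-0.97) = -4.10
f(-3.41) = 32.87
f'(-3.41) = -23.01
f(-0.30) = 1.82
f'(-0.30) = -2.47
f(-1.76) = 8.57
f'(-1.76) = -7.99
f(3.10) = -21.56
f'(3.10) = -17.87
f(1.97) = -7.15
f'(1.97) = -8.36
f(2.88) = -17.87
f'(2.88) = -15.67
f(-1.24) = 5.18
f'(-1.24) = -5.19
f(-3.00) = 24.40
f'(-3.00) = -18.41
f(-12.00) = 1031.68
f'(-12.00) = -251.60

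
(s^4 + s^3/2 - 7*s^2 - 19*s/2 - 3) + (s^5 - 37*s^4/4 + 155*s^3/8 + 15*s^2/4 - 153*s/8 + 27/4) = s^5 - 33*s^4/4 + 159*s^3/8 - 13*s^2/4 - 229*s/8 + 15/4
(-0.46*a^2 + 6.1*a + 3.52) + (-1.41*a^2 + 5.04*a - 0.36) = -1.87*a^2 + 11.14*a + 3.16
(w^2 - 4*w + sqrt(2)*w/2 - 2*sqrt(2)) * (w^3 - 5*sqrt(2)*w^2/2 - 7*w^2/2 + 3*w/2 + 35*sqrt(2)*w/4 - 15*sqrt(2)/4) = w^5 - 15*w^4/2 - 2*sqrt(2)*w^4 + 13*w^3 + 15*sqrt(2)*w^3 - 31*sqrt(2)*w^2 + 51*w^2/4 - 155*w/4 + 12*sqrt(2)*w + 15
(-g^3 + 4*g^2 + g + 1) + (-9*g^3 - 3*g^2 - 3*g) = -10*g^3 + g^2 - 2*g + 1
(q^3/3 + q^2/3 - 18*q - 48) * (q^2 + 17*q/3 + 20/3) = q^5/3 + 20*q^4/9 - 125*q^3/9 - 1330*q^2/9 - 392*q - 320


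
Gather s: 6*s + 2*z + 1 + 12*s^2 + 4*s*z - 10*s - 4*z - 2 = 12*s^2 + s*(4*z - 4) - 2*z - 1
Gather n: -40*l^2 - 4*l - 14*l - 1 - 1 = -40*l^2 - 18*l - 2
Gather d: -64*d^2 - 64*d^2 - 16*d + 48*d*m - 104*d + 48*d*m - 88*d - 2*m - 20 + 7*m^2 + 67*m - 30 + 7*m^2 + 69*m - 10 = -128*d^2 + d*(96*m - 208) + 14*m^2 + 134*m - 60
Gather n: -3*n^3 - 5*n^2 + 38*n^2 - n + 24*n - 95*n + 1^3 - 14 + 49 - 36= -3*n^3 + 33*n^2 - 72*n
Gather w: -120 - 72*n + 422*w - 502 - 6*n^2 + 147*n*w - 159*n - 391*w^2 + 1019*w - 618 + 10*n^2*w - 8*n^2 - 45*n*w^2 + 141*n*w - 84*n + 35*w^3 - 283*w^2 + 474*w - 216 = -14*n^2 - 315*n + 35*w^3 + w^2*(-45*n - 674) + w*(10*n^2 + 288*n + 1915) - 1456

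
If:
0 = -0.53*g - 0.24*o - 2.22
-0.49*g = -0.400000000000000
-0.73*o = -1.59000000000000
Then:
No Solution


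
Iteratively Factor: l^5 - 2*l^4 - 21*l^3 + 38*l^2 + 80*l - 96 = (l - 4)*(l^4 + 2*l^3 - 13*l^2 - 14*l + 24) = (l - 4)*(l - 3)*(l^3 + 5*l^2 + 2*l - 8) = (l - 4)*(l - 3)*(l + 2)*(l^2 + 3*l - 4) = (l - 4)*(l - 3)*(l - 1)*(l + 2)*(l + 4)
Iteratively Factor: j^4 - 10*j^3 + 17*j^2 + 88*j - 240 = (j + 3)*(j^3 - 13*j^2 + 56*j - 80) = (j - 4)*(j + 3)*(j^2 - 9*j + 20) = (j - 5)*(j - 4)*(j + 3)*(j - 4)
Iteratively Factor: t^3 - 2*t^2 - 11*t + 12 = (t - 1)*(t^2 - t - 12) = (t - 1)*(t + 3)*(t - 4)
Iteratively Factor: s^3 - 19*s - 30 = (s + 2)*(s^2 - 2*s - 15) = (s + 2)*(s + 3)*(s - 5)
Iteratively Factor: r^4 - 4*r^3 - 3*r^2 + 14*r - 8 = (r - 1)*(r^3 - 3*r^2 - 6*r + 8) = (r - 1)*(r + 2)*(r^2 - 5*r + 4) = (r - 4)*(r - 1)*(r + 2)*(r - 1)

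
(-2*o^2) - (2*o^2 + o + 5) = -4*o^2 - o - 5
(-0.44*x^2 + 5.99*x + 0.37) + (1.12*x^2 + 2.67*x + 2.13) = 0.68*x^2 + 8.66*x + 2.5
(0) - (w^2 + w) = -w^2 - w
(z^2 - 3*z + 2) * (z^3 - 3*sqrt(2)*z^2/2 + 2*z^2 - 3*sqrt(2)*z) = z^5 - 3*sqrt(2)*z^4/2 - z^4 - 4*z^3 + 3*sqrt(2)*z^3/2 + 4*z^2 + 6*sqrt(2)*z^2 - 6*sqrt(2)*z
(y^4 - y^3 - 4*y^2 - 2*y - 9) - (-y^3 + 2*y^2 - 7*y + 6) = y^4 - 6*y^2 + 5*y - 15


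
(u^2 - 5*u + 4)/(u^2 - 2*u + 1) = (u - 4)/(u - 1)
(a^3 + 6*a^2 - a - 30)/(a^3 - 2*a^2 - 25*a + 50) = (a + 3)/(a - 5)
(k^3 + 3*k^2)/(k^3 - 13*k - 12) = k^2/(k^2 - 3*k - 4)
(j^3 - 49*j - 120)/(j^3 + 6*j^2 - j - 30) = (j - 8)/(j - 2)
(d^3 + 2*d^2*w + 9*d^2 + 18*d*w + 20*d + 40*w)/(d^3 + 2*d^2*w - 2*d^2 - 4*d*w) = (d^2 + 9*d + 20)/(d*(d - 2))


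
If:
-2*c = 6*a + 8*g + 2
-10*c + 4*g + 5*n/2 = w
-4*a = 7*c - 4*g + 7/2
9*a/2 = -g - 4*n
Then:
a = 256*w/1061 - 2691/2122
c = 1161/2122 - 224*w/1061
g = 2395/4244 - 136*w/1061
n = 1364/1061 - 254*w/1061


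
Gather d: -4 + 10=6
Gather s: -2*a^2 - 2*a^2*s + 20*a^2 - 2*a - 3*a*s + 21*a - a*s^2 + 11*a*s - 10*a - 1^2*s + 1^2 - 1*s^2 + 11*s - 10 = 18*a^2 + 9*a + s^2*(-a - 1) + s*(-2*a^2 + 8*a + 10) - 9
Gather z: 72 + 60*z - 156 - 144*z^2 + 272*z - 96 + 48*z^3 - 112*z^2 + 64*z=48*z^3 - 256*z^2 + 396*z - 180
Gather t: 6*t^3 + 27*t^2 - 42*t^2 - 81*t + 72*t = 6*t^3 - 15*t^2 - 9*t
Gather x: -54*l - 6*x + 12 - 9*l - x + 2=-63*l - 7*x + 14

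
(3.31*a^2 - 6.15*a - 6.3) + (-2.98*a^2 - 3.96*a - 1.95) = 0.33*a^2 - 10.11*a - 8.25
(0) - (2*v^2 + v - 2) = -2*v^2 - v + 2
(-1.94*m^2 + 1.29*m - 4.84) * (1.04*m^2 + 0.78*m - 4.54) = -2.0176*m^4 - 0.1716*m^3 + 4.7802*m^2 - 9.6318*m + 21.9736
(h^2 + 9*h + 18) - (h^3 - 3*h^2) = -h^3 + 4*h^2 + 9*h + 18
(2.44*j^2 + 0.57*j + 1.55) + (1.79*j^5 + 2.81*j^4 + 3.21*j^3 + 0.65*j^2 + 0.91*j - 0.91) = 1.79*j^5 + 2.81*j^4 + 3.21*j^3 + 3.09*j^2 + 1.48*j + 0.64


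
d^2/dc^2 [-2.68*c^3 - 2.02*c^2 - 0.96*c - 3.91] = -16.08*c - 4.04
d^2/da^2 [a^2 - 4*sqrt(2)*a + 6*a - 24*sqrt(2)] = 2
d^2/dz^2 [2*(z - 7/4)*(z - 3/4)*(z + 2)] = 12*z - 2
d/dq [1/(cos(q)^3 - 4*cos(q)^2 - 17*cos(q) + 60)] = (3*cos(q)^2 - 8*cos(q) - 17)*sin(q)/(cos(q)^3 - 4*cos(q)^2 - 17*cos(q) + 60)^2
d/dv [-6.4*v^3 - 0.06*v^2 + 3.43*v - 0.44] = -19.2*v^2 - 0.12*v + 3.43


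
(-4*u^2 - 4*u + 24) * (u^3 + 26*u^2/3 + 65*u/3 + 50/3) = -4*u^5 - 116*u^4/3 - 292*u^3/3 + 164*u^2/3 + 1360*u/3 + 400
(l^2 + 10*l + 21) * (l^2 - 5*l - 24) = l^4 + 5*l^3 - 53*l^2 - 345*l - 504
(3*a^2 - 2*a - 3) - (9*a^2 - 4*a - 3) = -6*a^2 + 2*a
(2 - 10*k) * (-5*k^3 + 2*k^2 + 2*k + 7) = 50*k^4 - 30*k^3 - 16*k^2 - 66*k + 14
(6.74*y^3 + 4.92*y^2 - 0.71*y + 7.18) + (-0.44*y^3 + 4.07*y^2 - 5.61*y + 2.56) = 6.3*y^3 + 8.99*y^2 - 6.32*y + 9.74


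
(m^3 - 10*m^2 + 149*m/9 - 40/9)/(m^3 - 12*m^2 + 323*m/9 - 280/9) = (3*m - 1)/(3*m - 7)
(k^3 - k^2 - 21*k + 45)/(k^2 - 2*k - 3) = (k^2 + 2*k - 15)/(k + 1)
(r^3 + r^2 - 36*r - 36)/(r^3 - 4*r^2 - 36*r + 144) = (r + 1)/(r - 4)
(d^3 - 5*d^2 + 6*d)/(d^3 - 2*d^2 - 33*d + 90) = d*(d - 2)/(d^2 + d - 30)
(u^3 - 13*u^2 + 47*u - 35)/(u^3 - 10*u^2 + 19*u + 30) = (u^2 - 8*u + 7)/(u^2 - 5*u - 6)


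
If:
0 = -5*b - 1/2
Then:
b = -1/10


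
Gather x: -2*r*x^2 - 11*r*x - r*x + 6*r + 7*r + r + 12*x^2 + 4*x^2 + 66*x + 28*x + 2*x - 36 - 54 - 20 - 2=14*r + x^2*(16 - 2*r) + x*(96 - 12*r) - 112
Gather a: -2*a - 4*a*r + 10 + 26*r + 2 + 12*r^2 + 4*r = a*(-4*r - 2) + 12*r^2 + 30*r + 12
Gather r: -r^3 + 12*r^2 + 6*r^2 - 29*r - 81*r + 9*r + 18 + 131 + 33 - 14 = -r^3 + 18*r^2 - 101*r + 168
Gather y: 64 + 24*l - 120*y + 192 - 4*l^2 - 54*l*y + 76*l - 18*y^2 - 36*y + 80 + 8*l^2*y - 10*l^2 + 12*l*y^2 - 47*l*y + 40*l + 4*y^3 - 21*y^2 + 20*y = -14*l^2 + 140*l + 4*y^3 + y^2*(12*l - 39) + y*(8*l^2 - 101*l - 136) + 336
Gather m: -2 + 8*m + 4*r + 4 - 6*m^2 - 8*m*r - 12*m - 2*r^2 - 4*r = -6*m^2 + m*(-8*r - 4) - 2*r^2 + 2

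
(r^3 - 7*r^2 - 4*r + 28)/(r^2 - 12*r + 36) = (r^3 - 7*r^2 - 4*r + 28)/(r^2 - 12*r + 36)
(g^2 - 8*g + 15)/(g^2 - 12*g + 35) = (g - 3)/(g - 7)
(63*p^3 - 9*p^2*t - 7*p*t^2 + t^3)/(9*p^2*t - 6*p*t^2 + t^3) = (21*p^2 + 4*p*t - t^2)/(t*(3*p - t))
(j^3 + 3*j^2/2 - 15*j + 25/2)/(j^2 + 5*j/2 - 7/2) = (2*j^2 + 5*j - 25)/(2*j + 7)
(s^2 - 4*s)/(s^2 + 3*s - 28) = s/(s + 7)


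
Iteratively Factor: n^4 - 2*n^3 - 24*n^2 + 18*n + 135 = (n + 3)*(n^3 - 5*n^2 - 9*n + 45) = (n - 3)*(n + 3)*(n^2 - 2*n - 15) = (n - 5)*(n - 3)*(n + 3)*(n + 3)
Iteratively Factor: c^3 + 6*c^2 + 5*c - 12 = (c - 1)*(c^2 + 7*c + 12) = (c - 1)*(c + 3)*(c + 4)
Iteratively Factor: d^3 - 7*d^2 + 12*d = (d - 4)*(d^2 - 3*d) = d*(d - 4)*(d - 3)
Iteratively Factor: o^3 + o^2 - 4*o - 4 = (o - 2)*(o^2 + 3*o + 2) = (o - 2)*(o + 1)*(o + 2)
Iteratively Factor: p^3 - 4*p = (p)*(p^2 - 4) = p*(p + 2)*(p - 2)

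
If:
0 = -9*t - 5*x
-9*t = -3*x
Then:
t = 0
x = 0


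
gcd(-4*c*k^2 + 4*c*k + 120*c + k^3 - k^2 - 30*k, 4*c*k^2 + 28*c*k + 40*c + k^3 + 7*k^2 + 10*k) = k + 5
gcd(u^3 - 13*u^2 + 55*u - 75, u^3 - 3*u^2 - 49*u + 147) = u - 3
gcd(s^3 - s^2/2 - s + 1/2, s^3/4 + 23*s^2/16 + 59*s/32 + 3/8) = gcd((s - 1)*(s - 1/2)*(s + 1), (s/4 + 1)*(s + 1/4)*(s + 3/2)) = 1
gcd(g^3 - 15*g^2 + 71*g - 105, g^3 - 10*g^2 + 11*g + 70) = g^2 - 12*g + 35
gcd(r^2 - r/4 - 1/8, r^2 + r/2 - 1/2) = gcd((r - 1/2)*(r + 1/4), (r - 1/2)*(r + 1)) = r - 1/2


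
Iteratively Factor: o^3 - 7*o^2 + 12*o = (o)*(o^2 - 7*o + 12) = o*(o - 4)*(o - 3)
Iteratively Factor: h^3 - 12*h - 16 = (h - 4)*(h^2 + 4*h + 4) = (h - 4)*(h + 2)*(h + 2)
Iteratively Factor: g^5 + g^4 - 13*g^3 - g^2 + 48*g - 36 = (g + 3)*(g^4 - 2*g^3 - 7*g^2 + 20*g - 12) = (g - 1)*(g + 3)*(g^3 - g^2 - 8*g + 12) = (g - 2)*(g - 1)*(g + 3)*(g^2 + g - 6) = (g - 2)^2*(g - 1)*(g + 3)*(g + 3)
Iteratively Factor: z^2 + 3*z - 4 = (z - 1)*(z + 4)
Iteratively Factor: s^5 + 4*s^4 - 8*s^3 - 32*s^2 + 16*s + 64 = (s - 2)*(s^4 + 6*s^3 + 4*s^2 - 24*s - 32) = (s - 2)*(s + 2)*(s^3 + 4*s^2 - 4*s - 16) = (s - 2)*(s + 2)^2*(s^2 + 2*s - 8) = (s - 2)^2*(s + 2)^2*(s + 4)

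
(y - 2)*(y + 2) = y^2 - 4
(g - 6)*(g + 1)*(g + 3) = g^3 - 2*g^2 - 21*g - 18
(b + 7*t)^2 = b^2 + 14*b*t + 49*t^2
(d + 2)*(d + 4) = d^2 + 6*d + 8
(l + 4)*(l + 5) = l^2 + 9*l + 20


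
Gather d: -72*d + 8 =8 - 72*d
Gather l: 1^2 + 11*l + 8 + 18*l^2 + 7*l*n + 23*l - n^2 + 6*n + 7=18*l^2 + l*(7*n + 34) - n^2 + 6*n + 16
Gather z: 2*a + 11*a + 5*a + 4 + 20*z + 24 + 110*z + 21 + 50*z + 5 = 18*a + 180*z + 54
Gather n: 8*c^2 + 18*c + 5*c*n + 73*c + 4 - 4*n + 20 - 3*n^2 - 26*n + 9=8*c^2 + 91*c - 3*n^2 + n*(5*c - 30) + 33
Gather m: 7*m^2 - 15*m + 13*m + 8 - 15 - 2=7*m^2 - 2*m - 9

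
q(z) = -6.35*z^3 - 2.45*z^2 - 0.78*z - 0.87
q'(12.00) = -2802.78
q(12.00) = -11335.83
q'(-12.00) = -2685.18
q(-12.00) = 10628.49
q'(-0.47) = -2.69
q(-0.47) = -0.39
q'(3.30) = -224.40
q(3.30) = -258.32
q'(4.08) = -337.89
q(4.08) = -476.11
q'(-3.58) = -227.39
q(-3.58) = 261.88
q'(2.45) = -127.13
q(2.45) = -110.87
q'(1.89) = -78.09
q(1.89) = -53.97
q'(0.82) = -17.61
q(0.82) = -6.66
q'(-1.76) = -51.17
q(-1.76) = 27.53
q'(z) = -19.05*z^2 - 4.9*z - 0.78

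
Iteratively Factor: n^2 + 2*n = (n)*(n + 2)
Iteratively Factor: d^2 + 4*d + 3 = (d + 3)*(d + 1)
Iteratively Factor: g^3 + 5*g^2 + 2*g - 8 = (g - 1)*(g^2 + 6*g + 8) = (g - 1)*(g + 2)*(g + 4)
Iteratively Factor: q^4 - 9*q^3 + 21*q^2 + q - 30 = (q - 3)*(q^3 - 6*q^2 + 3*q + 10) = (q - 5)*(q - 3)*(q^2 - q - 2) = (q - 5)*(q - 3)*(q + 1)*(q - 2)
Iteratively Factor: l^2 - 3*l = (l - 3)*(l)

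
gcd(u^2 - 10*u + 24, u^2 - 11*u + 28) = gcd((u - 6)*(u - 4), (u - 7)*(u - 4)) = u - 4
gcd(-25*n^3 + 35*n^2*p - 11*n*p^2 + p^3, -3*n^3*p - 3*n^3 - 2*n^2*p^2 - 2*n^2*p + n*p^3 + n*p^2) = 1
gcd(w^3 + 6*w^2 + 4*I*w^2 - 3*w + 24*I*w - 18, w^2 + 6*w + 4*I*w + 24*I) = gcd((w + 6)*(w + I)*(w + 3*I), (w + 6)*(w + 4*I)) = w + 6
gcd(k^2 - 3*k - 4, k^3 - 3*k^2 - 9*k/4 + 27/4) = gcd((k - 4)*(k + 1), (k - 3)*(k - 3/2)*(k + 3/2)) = 1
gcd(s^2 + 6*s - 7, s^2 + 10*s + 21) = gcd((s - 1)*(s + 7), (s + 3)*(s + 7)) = s + 7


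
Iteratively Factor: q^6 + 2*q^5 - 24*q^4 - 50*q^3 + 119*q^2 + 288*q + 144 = (q - 4)*(q^5 + 6*q^4 - 50*q^2 - 81*q - 36) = (q - 4)*(q + 3)*(q^4 + 3*q^3 - 9*q^2 - 23*q - 12) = (q - 4)*(q + 1)*(q + 3)*(q^3 + 2*q^2 - 11*q - 12) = (q - 4)*(q - 3)*(q + 1)*(q + 3)*(q^2 + 5*q + 4) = (q - 4)*(q - 3)*(q + 1)*(q + 3)*(q + 4)*(q + 1)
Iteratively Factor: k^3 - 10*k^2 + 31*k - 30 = (k - 5)*(k^2 - 5*k + 6) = (k - 5)*(k - 2)*(k - 3)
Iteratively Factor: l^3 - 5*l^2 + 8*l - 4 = (l - 1)*(l^2 - 4*l + 4) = (l - 2)*(l - 1)*(l - 2)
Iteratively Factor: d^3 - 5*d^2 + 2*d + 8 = (d + 1)*(d^2 - 6*d + 8) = (d - 2)*(d + 1)*(d - 4)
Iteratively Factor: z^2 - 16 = (z - 4)*(z + 4)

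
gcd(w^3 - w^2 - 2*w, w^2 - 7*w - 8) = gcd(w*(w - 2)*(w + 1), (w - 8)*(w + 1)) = w + 1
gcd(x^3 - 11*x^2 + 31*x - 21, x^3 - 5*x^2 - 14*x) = x - 7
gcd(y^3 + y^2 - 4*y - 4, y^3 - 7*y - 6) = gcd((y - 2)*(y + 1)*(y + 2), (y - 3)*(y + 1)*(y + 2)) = y^2 + 3*y + 2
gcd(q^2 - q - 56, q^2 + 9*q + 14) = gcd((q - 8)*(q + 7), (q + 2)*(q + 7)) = q + 7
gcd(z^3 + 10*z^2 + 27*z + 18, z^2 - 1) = z + 1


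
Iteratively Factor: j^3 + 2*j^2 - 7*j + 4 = (j - 1)*(j^2 + 3*j - 4) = (j - 1)*(j + 4)*(j - 1)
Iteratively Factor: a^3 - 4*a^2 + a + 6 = (a - 3)*(a^2 - a - 2) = (a - 3)*(a - 2)*(a + 1)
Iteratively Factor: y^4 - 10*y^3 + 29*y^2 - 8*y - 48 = (y - 4)*(y^3 - 6*y^2 + 5*y + 12) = (y - 4)*(y - 3)*(y^2 - 3*y - 4) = (y - 4)^2*(y - 3)*(y + 1)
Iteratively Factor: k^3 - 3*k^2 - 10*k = (k + 2)*(k^2 - 5*k) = k*(k + 2)*(k - 5)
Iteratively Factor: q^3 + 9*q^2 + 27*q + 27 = (q + 3)*(q^2 + 6*q + 9) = (q + 3)^2*(q + 3)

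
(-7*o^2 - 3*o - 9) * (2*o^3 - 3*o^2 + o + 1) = -14*o^5 + 15*o^4 - 16*o^3 + 17*o^2 - 12*o - 9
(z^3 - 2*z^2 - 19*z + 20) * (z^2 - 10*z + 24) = z^5 - 12*z^4 + 25*z^3 + 162*z^2 - 656*z + 480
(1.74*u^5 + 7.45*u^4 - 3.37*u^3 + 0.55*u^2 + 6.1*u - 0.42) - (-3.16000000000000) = 1.74*u^5 + 7.45*u^4 - 3.37*u^3 + 0.55*u^2 + 6.1*u + 2.74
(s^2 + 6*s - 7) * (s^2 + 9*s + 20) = s^4 + 15*s^3 + 67*s^2 + 57*s - 140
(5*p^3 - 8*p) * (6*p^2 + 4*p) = 30*p^5 + 20*p^4 - 48*p^3 - 32*p^2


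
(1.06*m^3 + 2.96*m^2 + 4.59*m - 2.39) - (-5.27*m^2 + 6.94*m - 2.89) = 1.06*m^3 + 8.23*m^2 - 2.35*m + 0.5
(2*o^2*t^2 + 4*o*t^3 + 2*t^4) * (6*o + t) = 12*o^3*t^2 + 26*o^2*t^3 + 16*o*t^4 + 2*t^5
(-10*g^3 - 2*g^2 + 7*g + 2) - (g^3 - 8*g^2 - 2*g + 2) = -11*g^3 + 6*g^2 + 9*g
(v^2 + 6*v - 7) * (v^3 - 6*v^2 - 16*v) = v^5 - 59*v^3 - 54*v^2 + 112*v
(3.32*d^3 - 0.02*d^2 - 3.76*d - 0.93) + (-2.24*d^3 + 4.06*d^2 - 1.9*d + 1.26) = 1.08*d^3 + 4.04*d^2 - 5.66*d + 0.33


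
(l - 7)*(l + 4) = l^2 - 3*l - 28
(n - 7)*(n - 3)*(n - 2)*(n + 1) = n^4 - 11*n^3 + 29*n^2 - n - 42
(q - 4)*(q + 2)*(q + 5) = q^3 + 3*q^2 - 18*q - 40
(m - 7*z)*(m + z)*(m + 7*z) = m^3 + m^2*z - 49*m*z^2 - 49*z^3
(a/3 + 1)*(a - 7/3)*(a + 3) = a^3/3 + 11*a^2/9 - 5*a/3 - 7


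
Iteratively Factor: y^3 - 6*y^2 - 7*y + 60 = (y - 5)*(y^2 - y - 12) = (y - 5)*(y - 4)*(y + 3)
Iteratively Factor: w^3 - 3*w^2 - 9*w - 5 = (w - 5)*(w^2 + 2*w + 1) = (w - 5)*(w + 1)*(w + 1)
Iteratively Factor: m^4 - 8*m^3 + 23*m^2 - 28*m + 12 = (m - 2)*(m^3 - 6*m^2 + 11*m - 6) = (m - 3)*(m - 2)*(m^2 - 3*m + 2) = (m - 3)*(m - 2)^2*(m - 1)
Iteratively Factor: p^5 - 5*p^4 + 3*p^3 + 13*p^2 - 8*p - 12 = (p + 1)*(p^4 - 6*p^3 + 9*p^2 + 4*p - 12) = (p + 1)^2*(p^3 - 7*p^2 + 16*p - 12) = (p - 2)*(p + 1)^2*(p^2 - 5*p + 6) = (p - 2)^2*(p + 1)^2*(p - 3)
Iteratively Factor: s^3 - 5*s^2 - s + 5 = (s - 1)*(s^2 - 4*s - 5) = (s - 5)*(s - 1)*(s + 1)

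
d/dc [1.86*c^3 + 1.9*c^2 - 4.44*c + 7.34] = 5.58*c^2 + 3.8*c - 4.44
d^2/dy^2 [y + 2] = 0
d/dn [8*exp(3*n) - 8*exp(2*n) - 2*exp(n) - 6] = (24*exp(2*n) - 16*exp(n) - 2)*exp(n)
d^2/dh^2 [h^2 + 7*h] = 2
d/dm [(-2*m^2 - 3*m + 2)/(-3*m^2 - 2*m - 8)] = (-5*m^2 + 44*m + 28)/(9*m^4 + 12*m^3 + 52*m^2 + 32*m + 64)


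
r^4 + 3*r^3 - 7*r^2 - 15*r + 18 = (r - 2)*(r - 1)*(r + 3)^2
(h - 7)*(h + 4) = h^2 - 3*h - 28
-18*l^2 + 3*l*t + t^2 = (-3*l + t)*(6*l + t)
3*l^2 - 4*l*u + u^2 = (-3*l + u)*(-l + u)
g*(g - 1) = g^2 - g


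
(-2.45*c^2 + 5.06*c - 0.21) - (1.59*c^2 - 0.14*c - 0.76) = -4.04*c^2 + 5.2*c + 0.55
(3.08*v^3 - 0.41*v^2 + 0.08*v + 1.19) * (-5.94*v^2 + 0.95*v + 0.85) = -18.2952*v^5 + 5.3614*v^4 + 1.7533*v^3 - 7.3411*v^2 + 1.1985*v + 1.0115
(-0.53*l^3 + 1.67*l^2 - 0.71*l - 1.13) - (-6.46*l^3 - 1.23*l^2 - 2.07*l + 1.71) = 5.93*l^3 + 2.9*l^2 + 1.36*l - 2.84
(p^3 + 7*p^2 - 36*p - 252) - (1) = p^3 + 7*p^2 - 36*p - 253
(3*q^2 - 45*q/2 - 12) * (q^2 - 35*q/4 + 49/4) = 3*q^4 - 195*q^3/4 + 1773*q^2/8 - 1365*q/8 - 147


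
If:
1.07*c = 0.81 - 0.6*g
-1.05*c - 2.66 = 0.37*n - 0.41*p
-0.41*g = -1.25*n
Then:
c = 0.491857558051188*p - 3.38762214462692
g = 7.39125949125133 - 0.877145978524619*p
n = 2.42433311313044 - 0.287703880956075*p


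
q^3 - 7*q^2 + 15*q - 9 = (q - 3)^2*(q - 1)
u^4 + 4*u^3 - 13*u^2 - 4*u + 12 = (u - 2)*(u - 1)*(u + 1)*(u + 6)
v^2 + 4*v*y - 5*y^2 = (v - y)*(v + 5*y)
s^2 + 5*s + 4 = (s + 1)*(s + 4)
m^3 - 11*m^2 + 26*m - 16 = (m - 8)*(m - 2)*(m - 1)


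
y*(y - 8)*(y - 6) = y^3 - 14*y^2 + 48*y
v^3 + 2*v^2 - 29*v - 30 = (v - 5)*(v + 1)*(v + 6)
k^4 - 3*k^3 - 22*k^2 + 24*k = k*(k - 6)*(k - 1)*(k + 4)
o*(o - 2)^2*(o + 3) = o^4 - o^3 - 8*o^2 + 12*o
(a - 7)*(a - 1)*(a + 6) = a^3 - 2*a^2 - 41*a + 42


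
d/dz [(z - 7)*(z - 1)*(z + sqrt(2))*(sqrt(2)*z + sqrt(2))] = 4*sqrt(2)*z^3 - 21*sqrt(2)*z^2 + 6*z^2 - 28*z - 2*sqrt(2)*z - 2 + 7*sqrt(2)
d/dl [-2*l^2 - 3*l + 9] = -4*l - 3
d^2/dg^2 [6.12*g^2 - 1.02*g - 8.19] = 12.2400000000000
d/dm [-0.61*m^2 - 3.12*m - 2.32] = -1.22*m - 3.12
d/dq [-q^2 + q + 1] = 1 - 2*q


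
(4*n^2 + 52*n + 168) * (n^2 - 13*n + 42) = 4*n^4 - 340*n^2 + 7056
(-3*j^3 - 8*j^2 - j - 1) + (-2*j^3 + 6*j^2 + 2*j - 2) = -5*j^3 - 2*j^2 + j - 3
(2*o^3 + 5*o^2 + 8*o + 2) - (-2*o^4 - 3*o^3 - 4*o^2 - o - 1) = 2*o^4 + 5*o^3 + 9*o^2 + 9*o + 3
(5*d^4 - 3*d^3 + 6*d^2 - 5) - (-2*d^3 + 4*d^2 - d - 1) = 5*d^4 - d^3 + 2*d^2 + d - 4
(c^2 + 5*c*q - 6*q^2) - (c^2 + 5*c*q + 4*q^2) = -10*q^2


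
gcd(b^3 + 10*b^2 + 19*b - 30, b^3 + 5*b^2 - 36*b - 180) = b^2 + 11*b + 30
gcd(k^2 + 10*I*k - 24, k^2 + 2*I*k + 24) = k + 6*I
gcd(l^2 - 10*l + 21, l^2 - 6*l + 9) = l - 3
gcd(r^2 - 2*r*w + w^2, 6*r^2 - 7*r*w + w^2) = r - w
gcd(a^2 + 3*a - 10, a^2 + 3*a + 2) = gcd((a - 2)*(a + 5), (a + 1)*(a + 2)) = 1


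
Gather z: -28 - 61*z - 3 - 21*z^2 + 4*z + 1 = -21*z^2 - 57*z - 30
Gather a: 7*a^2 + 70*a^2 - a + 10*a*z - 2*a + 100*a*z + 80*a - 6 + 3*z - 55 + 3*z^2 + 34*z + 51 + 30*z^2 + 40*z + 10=77*a^2 + a*(110*z + 77) + 33*z^2 + 77*z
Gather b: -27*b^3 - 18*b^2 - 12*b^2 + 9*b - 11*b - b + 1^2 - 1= -27*b^3 - 30*b^2 - 3*b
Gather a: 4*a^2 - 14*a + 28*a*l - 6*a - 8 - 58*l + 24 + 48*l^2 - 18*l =4*a^2 + a*(28*l - 20) + 48*l^2 - 76*l + 16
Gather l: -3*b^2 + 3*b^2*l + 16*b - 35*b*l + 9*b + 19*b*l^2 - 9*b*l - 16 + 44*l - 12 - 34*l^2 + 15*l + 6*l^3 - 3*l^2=-3*b^2 + 25*b + 6*l^3 + l^2*(19*b - 37) + l*(3*b^2 - 44*b + 59) - 28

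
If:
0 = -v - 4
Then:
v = -4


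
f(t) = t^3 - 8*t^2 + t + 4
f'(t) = 3*t^2 - 16*t + 1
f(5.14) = -66.42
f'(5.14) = -1.98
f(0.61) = 1.86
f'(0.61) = -7.64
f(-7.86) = -983.68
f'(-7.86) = 312.10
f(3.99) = -55.85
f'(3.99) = -15.08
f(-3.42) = -132.99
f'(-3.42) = 90.81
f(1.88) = -15.75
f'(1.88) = -18.48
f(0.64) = 1.63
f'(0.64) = -8.01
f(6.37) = -55.77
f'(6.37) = 20.81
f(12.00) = 592.00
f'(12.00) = 241.00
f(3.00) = -38.00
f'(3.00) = -20.00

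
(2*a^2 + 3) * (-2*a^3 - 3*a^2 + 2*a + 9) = -4*a^5 - 6*a^4 - 2*a^3 + 9*a^2 + 6*a + 27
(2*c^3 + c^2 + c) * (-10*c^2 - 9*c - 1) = -20*c^5 - 28*c^4 - 21*c^3 - 10*c^2 - c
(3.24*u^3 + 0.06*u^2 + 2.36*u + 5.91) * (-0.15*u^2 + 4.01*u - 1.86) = -0.486*u^5 + 12.9834*u^4 - 6.1398*u^3 + 8.4655*u^2 + 19.3095*u - 10.9926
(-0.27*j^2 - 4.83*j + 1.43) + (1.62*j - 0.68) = -0.27*j^2 - 3.21*j + 0.75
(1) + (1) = 2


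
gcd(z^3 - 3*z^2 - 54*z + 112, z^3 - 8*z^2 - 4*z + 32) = z^2 - 10*z + 16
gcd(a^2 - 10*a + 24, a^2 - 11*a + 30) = a - 6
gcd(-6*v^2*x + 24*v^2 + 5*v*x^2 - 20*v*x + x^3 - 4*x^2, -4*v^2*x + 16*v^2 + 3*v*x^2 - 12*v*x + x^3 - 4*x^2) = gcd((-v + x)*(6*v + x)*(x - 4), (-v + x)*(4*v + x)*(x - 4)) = -v*x + 4*v + x^2 - 4*x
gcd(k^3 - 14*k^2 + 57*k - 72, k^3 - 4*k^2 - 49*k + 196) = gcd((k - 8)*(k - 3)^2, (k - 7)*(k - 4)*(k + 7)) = 1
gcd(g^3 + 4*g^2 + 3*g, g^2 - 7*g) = g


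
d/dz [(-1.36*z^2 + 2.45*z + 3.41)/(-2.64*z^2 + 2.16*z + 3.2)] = (3.5304*z^2 + 9.3008*z + 0.4744)/(6.9696*z^4 - 11.4048*z^3 - 12.2304*z^2 + 13.824*z + 10.24)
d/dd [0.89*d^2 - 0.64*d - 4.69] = 1.78*d - 0.64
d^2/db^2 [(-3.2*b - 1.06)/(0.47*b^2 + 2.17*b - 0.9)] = (-(0.94*b + 2.17)*(1.88*b + 4.34)*(3.2*b + 1.06) + (9.024*b + 14.8844)*(0.47*b^2 + 2.17*b - 0.9))/(0.47*b^2 + 2.17*b - 0.9)^3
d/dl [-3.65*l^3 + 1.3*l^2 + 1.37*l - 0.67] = -10.95*l^2 + 2.6*l + 1.37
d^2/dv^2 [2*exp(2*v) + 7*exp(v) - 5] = (8*exp(v) + 7)*exp(v)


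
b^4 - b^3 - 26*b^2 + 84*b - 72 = (b - 3)*(b - 2)^2*(b + 6)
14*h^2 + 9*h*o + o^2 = (2*h + o)*(7*h + o)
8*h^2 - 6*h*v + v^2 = (-4*h + v)*(-2*h + v)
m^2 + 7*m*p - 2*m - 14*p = (m - 2)*(m + 7*p)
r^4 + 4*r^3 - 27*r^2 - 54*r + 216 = (r - 3)^2*(r + 4)*(r + 6)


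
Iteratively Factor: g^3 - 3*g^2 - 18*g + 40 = (g - 5)*(g^2 + 2*g - 8) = (g - 5)*(g - 2)*(g + 4)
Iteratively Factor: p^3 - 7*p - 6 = (p - 3)*(p^2 + 3*p + 2) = (p - 3)*(p + 1)*(p + 2)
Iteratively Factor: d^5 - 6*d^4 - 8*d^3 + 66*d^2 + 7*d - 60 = (d + 1)*(d^4 - 7*d^3 - d^2 + 67*d - 60) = (d + 1)*(d + 3)*(d^3 - 10*d^2 + 29*d - 20) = (d - 5)*(d + 1)*(d + 3)*(d^2 - 5*d + 4) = (d - 5)*(d - 4)*(d + 1)*(d + 3)*(d - 1)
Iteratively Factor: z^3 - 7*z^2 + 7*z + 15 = (z + 1)*(z^2 - 8*z + 15) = (z - 5)*(z + 1)*(z - 3)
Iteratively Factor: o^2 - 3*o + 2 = (o - 2)*(o - 1)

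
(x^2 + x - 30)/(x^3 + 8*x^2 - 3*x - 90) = (x - 5)/(x^2 + 2*x - 15)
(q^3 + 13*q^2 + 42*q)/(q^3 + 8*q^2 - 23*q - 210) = q/(q - 5)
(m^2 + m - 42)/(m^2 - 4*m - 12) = (m + 7)/(m + 2)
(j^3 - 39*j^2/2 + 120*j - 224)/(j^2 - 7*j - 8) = (j^2 - 23*j/2 + 28)/(j + 1)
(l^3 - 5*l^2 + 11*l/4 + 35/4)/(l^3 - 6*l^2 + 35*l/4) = (l + 1)/l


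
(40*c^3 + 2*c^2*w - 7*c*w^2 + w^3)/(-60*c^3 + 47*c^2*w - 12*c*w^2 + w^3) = (2*c + w)/(-3*c + w)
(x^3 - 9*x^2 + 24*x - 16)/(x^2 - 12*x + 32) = (x^2 - 5*x + 4)/(x - 8)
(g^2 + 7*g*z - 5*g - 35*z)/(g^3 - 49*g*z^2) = (5 - g)/(g*(-g + 7*z))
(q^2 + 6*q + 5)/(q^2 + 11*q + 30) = (q + 1)/(q + 6)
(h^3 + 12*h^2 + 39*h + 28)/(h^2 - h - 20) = (h^2 + 8*h + 7)/(h - 5)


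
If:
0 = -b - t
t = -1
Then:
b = 1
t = -1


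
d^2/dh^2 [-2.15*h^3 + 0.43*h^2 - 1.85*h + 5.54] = 0.86 - 12.9*h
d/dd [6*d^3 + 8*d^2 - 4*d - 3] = 18*d^2 + 16*d - 4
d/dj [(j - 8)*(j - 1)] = 2*j - 9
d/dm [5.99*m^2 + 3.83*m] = 11.98*m + 3.83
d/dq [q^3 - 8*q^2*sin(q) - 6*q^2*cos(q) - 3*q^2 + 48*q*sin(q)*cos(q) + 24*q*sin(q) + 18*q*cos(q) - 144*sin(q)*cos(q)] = 6*q^2*sin(q) - 8*q^2*cos(q) + 3*q^2 - 34*q*sin(q) + 12*q*cos(q) + 48*q*cos(2*q) - 6*q + 24*sin(q) + 24*sin(2*q) + 18*cos(q) - 144*cos(2*q)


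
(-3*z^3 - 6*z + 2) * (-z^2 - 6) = 3*z^5 + 24*z^3 - 2*z^2 + 36*z - 12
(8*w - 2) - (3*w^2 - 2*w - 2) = -3*w^2 + 10*w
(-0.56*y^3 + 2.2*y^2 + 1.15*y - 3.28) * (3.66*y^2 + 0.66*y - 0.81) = -2.0496*y^5 + 7.6824*y^4 + 6.1146*y^3 - 13.0278*y^2 - 3.0963*y + 2.6568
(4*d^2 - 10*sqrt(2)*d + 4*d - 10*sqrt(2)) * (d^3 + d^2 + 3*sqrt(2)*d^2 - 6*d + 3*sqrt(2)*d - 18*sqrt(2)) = 4*d^5 + 2*sqrt(2)*d^4 + 8*d^4 - 80*d^3 + 4*sqrt(2)*d^3 - 144*d^2 - 10*sqrt(2)*d^2 - 12*sqrt(2)*d + 300*d + 360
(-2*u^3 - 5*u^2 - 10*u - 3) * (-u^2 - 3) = 2*u^5 + 5*u^4 + 16*u^3 + 18*u^2 + 30*u + 9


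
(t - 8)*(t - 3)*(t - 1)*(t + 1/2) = t^4 - 23*t^3/2 + 29*t^2 - 13*t/2 - 12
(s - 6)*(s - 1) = s^2 - 7*s + 6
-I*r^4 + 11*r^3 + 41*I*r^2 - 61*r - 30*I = (r + 2*I)*(r + 3*I)*(r + 5*I)*(-I*r + 1)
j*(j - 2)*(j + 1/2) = j^3 - 3*j^2/2 - j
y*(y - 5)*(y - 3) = y^3 - 8*y^2 + 15*y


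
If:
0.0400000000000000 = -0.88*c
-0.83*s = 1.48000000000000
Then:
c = -0.05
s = -1.78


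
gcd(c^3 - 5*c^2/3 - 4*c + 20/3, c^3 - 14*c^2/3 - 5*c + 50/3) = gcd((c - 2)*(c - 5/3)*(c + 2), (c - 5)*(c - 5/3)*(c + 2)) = c^2 + c/3 - 10/3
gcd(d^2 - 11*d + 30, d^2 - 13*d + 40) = d - 5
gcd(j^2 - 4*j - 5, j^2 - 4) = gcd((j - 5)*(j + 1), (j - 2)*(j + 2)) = 1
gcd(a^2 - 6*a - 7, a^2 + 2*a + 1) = a + 1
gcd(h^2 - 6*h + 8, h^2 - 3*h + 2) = h - 2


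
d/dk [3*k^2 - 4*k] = 6*k - 4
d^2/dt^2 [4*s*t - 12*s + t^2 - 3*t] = 2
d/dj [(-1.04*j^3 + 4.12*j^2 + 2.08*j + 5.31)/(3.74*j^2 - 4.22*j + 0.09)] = (-3.8896*j^4 + 8.7776*j^3 - 25.4464*j^2 - 38.9772*j + 22.5954)/(13.9876*j^4 - 31.5656*j^3 + 18.4816*j^2 - 0.7596*j + 0.0081)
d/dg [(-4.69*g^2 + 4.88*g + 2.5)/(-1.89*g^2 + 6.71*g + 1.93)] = (-22.2467*g^2 - 8.6534*g - 7.3566)/(3.5721*g^4 - 25.3638*g^3 + 37.7287*g^2 + 25.9006*g + 3.7249)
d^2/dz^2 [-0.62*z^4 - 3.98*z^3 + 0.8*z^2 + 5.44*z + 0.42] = -7.44*z^2 - 23.88*z + 1.6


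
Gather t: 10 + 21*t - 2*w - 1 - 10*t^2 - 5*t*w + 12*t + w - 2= -10*t^2 + t*(33 - 5*w) - w + 7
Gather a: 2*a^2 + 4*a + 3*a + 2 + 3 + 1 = 2*a^2 + 7*a + 6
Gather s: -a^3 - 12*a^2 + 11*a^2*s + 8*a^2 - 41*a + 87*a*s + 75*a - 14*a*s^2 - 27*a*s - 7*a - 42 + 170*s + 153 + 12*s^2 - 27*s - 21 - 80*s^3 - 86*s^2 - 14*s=-a^3 - 4*a^2 + 27*a - 80*s^3 + s^2*(-14*a - 74) + s*(11*a^2 + 60*a + 129) + 90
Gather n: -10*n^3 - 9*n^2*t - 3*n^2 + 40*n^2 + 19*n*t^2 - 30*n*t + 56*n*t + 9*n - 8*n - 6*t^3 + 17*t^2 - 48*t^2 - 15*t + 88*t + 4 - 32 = -10*n^3 + n^2*(37 - 9*t) + n*(19*t^2 + 26*t + 1) - 6*t^3 - 31*t^2 + 73*t - 28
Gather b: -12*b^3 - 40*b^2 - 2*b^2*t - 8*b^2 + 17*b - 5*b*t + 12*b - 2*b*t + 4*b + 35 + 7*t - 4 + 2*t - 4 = -12*b^3 + b^2*(-2*t - 48) + b*(33 - 7*t) + 9*t + 27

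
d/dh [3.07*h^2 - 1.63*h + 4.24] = 6.14*h - 1.63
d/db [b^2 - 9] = 2*b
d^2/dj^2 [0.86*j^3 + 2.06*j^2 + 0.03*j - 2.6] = 5.16*j + 4.12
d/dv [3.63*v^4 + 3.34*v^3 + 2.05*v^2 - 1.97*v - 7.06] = 14.52*v^3 + 10.02*v^2 + 4.1*v - 1.97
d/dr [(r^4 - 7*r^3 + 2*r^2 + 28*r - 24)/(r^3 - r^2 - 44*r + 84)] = (r^2 + 14*r + 9)/(r^2 + 14*r + 49)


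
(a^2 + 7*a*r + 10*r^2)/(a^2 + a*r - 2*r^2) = (-a - 5*r)/(-a + r)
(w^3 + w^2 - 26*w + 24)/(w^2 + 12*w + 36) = (w^2 - 5*w + 4)/(w + 6)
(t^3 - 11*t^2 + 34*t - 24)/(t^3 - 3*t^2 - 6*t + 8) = (t - 6)/(t + 2)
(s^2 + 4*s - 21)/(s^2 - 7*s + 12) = (s + 7)/(s - 4)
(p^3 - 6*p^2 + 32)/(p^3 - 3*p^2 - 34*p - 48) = (p^2 - 8*p + 16)/(p^2 - 5*p - 24)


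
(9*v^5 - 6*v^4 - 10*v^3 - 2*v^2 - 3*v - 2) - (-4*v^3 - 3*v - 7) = 9*v^5 - 6*v^4 - 6*v^3 - 2*v^2 + 5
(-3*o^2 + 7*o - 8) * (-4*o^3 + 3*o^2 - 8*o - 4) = 12*o^5 - 37*o^4 + 77*o^3 - 68*o^2 + 36*o + 32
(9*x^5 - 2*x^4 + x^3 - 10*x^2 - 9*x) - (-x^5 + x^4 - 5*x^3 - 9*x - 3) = 10*x^5 - 3*x^4 + 6*x^3 - 10*x^2 + 3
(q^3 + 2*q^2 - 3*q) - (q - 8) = q^3 + 2*q^2 - 4*q + 8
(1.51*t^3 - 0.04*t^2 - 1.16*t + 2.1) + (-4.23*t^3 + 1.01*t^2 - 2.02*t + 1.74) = -2.72*t^3 + 0.97*t^2 - 3.18*t + 3.84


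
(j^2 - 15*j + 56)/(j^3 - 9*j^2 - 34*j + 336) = 1/(j + 6)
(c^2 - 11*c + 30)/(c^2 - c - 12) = (-c^2 + 11*c - 30)/(-c^2 + c + 12)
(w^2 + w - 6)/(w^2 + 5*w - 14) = (w + 3)/(w + 7)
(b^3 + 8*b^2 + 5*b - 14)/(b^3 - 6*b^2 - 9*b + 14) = (b + 7)/(b - 7)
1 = 1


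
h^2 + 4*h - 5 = (h - 1)*(h + 5)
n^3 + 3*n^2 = n^2*(n + 3)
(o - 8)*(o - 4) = o^2 - 12*o + 32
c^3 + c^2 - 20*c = c*(c - 4)*(c + 5)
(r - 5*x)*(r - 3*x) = r^2 - 8*r*x + 15*x^2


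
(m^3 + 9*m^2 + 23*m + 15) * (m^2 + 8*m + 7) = m^5 + 17*m^4 + 102*m^3 + 262*m^2 + 281*m + 105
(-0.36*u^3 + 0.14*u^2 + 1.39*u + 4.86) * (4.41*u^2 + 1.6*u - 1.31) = -1.5876*u^5 + 0.0414000000000001*u^4 + 6.8255*u^3 + 23.4732*u^2 + 5.9551*u - 6.3666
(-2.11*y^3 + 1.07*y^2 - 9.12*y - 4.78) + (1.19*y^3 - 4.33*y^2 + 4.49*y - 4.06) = -0.92*y^3 - 3.26*y^2 - 4.63*y - 8.84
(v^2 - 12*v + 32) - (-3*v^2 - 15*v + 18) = 4*v^2 + 3*v + 14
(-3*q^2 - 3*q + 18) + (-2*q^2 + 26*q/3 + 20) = -5*q^2 + 17*q/3 + 38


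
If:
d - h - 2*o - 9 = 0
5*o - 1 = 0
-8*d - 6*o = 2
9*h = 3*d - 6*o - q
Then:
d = -2/5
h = -49/5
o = 1/5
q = 429/5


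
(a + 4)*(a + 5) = a^2 + 9*a + 20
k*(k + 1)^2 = k^3 + 2*k^2 + k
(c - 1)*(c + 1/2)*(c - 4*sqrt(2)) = c^3 - 4*sqrt(2)*c^2 - c^2/2 - c/2 + 2*sqrt(2)*c + 2*sqrt(2)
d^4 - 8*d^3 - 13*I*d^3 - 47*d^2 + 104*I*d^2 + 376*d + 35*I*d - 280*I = (d - 8)*(d - 7*I)*(d - 5*I)*(d - I)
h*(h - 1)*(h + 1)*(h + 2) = h^4 + 2*h^3 - h^2 - 2*h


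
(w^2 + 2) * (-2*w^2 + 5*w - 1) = -2*w^4 + 5*w^3 - 5*w^2 + 10*w - 2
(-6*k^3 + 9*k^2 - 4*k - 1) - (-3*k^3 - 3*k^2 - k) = -3*k^3 + 12*k^2 - 3*k - 1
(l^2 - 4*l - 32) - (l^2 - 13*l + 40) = 9*l - 72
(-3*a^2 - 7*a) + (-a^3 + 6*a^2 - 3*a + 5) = -a^3 + 3*a^2 - 10*a + 5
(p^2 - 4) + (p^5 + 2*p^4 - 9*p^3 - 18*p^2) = p^5 + 2*p^4 - 9*p^3 - 17*p^2 - 4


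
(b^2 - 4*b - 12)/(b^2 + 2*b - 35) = (b^2 - 4*b - 12)/(b^2 + 2*b - 35)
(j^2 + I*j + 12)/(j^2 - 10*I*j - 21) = (j + 4*I)/(j - 7*I)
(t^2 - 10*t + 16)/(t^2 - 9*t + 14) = (t - 8)/(t - 7)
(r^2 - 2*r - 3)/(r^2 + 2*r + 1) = (r - 3)/(r + 1)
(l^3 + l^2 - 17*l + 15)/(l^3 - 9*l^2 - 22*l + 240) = (l^2 - 4*l + 3)/(l^2 - 14*l + 48)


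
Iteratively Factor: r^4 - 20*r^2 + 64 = (r - 2)*(r^3 + 2*r^2 - 16*r - 32) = (r - 4)*(r - 2)*(r^2 + 6*r + 8) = (r - 4)*(r - 2)*(r + 2)*(r + 4)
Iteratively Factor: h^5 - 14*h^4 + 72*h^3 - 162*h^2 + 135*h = (h - 3)*(h^4 - 11*h^3 + 39*h^2 - 45*h) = (h - 3)^2*(h^3 - 8*h^2 + 15*h) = (h - 5)*(h - 3)^2*(h^2 - 3*h) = h*(h - 5)*(h - 3)^2*(h - 3)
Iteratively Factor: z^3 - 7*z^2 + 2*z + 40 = (z - 4)*(z^2 - 3*z - 10) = (z - 4)*(z + 2)*(z - 5)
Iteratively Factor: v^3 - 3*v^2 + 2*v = (v - 2)*(v^2 - v) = (v - 2)*(v - 1)*(v)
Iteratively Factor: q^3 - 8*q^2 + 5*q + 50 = (q - 5)*(q^2 - 3*q - 10) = (q - 5)*(q + 2)*(q - 5)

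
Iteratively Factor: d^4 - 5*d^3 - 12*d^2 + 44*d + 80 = (d + 2)*(d^3 - 7*d^2 + 2*d + 40) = (d - 4)*(d + 2)*(d^2 - 3*d - 10) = (d - 5)*(d - 4)*(d + 2)*(d + 2)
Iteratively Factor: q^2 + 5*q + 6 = (q + 3)*(q + 2)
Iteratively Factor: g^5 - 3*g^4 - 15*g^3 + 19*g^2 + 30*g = (g + 1)*(g^4 - 4*g^3 - 11*g^2 + 30*g) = (g - 5)*(g + 1)*(g^3 + g^2 - 6*g) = (g - 5)*(g - 2)*(g + 1)*(g^2 + 3*g) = g*(g - 5)*(g - 2)*(g + 1)*(g + 3)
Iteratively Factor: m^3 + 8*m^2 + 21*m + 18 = (m + 2)*(m^2 + 6*m + 9) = (m + 2)*(m + 3)*(m + 3)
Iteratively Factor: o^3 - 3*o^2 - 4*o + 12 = (o - 3)*(o^2 - 4) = (o - 3)*(o + 2)*(o - 2)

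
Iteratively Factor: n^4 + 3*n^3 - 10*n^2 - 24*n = (n + 4)*(n^3 - n^2 - 6*n) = (n + 2)*(n + 4)*(n^2 - 3*n) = n*(n + 2)*(n + 4)*(n - 3)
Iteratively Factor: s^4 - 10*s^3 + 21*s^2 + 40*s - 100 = (s - 2)*(s^3 - 8*s^2 + 5*s + 50) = (s - 5)*(s - 2)*(s^2 - 3*s - 10) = (s - 5)^2*(s - 2)*(s + 2)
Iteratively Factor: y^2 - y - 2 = (y - 2)*(y + 1)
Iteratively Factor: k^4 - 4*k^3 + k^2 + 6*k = (k - 2)*(k^3 - 2*k^2 - 3*k) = (k - 2)*(k + 1)*(k^2 - 3*k) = k*(k - 2)*(k + 1)*(k - 3)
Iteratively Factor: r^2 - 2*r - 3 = (r - 3)*(r + 1)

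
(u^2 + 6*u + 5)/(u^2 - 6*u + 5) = (u^2 + 6*u + 5)/(u^2 - 6*u + 5)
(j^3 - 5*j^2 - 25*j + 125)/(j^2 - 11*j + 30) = (j^2 - 25)/(j - 6)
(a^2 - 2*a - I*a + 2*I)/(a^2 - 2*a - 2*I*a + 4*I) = (a - I)/(a - 2*I)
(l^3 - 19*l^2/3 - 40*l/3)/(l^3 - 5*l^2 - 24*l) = (l + 5/3)/(l + 3)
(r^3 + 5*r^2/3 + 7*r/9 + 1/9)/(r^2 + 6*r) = (9*r^3 + 15*r^2 + 7*r + 1)/(9*r*(r + 6))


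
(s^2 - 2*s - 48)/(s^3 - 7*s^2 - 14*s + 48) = (s + 6)/(s^2 + s - 6)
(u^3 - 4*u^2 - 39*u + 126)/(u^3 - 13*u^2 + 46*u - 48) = (u^2 - u - 42)/(u^2 - 10*u + 16)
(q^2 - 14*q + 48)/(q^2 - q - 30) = (q - 8)/(q + 5)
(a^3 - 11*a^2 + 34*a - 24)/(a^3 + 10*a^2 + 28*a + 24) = (a^3 - 11*a^2 + 34*a - 24)/(a^3 + 10*a^2 + 28*a + 24)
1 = 1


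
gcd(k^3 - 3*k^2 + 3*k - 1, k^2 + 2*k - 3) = k - 1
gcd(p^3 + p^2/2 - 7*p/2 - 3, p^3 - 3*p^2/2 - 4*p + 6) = p - 2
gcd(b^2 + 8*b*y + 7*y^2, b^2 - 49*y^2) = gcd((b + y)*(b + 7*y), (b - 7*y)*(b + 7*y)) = b + 7*y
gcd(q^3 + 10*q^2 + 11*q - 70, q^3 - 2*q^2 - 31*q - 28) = 1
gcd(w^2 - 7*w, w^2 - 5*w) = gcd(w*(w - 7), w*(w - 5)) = w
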